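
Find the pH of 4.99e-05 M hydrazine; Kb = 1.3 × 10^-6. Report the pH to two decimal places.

N2H4 + H2O ⇌ N2H5+ + OH-
Kb = [OH-]²/(4.99e-05 − [OH-]) = 1.3 × 10^-6
The 5% rule fails; solving [OH-]² + Kb·[OH-] − Kb·C₀ = 0 exactly:
[OH-] = (−Kb + √(Kb² + 4·Kb·C₀))/2 = 7.43 × 10^-6 M
pOH = 5.13, so pH = 14.00 − pOH = 8.87

pH = 8.87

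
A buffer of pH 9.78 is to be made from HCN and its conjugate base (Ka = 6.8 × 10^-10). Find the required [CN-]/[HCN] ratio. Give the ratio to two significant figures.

ratio = 4.1

pKa = -log(6.8 × 10^-10) = 9.167
pH = pKa + log(r) ⇒ log(r) = 9.78 − 9.167 = +0.613
r = [CN-]/[HCN] = 10^(+0.613) = 4.1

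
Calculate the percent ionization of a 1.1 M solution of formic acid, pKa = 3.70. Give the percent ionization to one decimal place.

HCOOH ⇌ HCOO- + H+; let x = [H+] at equilibrium.
Ka = 10^(−3.70) = 2.00 × 10^-4
x ≈ √(Ka·C₀) = √(2.00 × 10^-4 × 1.1) = 1.48 × 10^-2 M
Fraction ionized = 1.48 × 10^-2 / 1.1 = 0.0135 → 1.3%

1.3%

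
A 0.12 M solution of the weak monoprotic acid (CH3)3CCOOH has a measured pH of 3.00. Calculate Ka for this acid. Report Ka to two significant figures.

Ka = 8.4 × 10^-6

[H+] = 10^(-3.00) = 1.00 × 10^-3 M
At equilibrium [HA] = 0.12 − 1.00 × 10^-3 = 1.19 × 10^-1 M
Ka = [H+][A-]/[HA] = (1.00 × 10^-3)² / 1.19 × 10^-1 = 8.4 × 10^-6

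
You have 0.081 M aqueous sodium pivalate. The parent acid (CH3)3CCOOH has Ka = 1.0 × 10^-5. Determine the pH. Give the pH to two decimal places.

(CH3)3CCOO- is the conjugate base of the weak acid (CH3)3CCOOH.
Kb = Kw/Ka = 1.0×10^-14 / 1.0 × 10^-5 = 1.00 × 10^-9
From the ICE table, Kb = [OH-]²/(0.081 − [OH-]) = 1.00 × 10^-9.
Assume [OH-] ≪ 0.081: [OH-] ≈ √(1.00 × 10^-9 × 0.081) = 9.00 × 10^-6 M
pOH = 5.05, so pH = 14.00 − pOH = 8.95

pH = 8.95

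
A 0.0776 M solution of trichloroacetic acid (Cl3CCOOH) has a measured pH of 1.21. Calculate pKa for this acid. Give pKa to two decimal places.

[H+] = 10^(-1.21) = 6.17 × 10^-2 M
At equilibrium [HA] = 0.0776 − 6.17 × 10^-2 = 1.59 × 10^-2 M
Ka = [H+][A-]/[HA] = (6.17 × 10^-2)² / 1.59 × 10^-2 = 2.39 × 10^-1
pKa = -log(2.39 × 10^-1) = 0.62

pKa = 0.62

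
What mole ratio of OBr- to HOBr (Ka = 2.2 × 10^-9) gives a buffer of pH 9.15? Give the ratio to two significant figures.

pKa = -log(2.2 × 10^-9) = 8.658
pH = pKa + log(r) ⇒ log(r) = 9.15 − 8.658 = +0.492
r = [OBr-]/[HOBr] = 10^(+0.492) = 3.1

ratio = 3.1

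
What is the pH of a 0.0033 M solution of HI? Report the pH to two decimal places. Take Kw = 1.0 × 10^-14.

pH = 2.48

HI is a strong acid and dissociates completely, so [H+] = 0.0033 M.
pH = -log(0.0033) = 2.48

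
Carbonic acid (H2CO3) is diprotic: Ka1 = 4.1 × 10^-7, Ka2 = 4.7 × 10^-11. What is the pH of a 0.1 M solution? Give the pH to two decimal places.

Since Ka1 ≫ Ka2, the first ionization dominates [H+].
Ka1 = x²/(0.1 − x) = 4.1 × 10^-7
x ≈ √(4.1 × 10^-7 × 0.1) = 2.02 × 10^-4 M
pH = −log(2.02 × 10^-4) = 3.69

pH = 3.69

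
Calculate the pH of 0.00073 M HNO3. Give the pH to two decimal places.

HNO3 is a strong acid and dissociates completely, so [H+] = 0.00073 M.
pH = -log(0.00073) = 3.14

pH = 3.14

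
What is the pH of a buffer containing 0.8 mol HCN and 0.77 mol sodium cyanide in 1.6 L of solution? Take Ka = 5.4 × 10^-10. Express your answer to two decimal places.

pKa = −log(5.4 × 10^-10) = 9.268
Henderson–Hasselbalch: pH = pKa + log([CN-]/[HCN]) = 9.268 + log(0.77/0.8)
pH = 9.268 + (-0.017) = 9.25

pH = 9.25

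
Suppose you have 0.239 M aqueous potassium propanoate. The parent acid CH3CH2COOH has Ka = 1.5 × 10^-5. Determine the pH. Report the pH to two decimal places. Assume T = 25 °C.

CH3CH2COO- is the conjugate base of the weak acid CH3CH2COOH.
Kb = Kw/Ka = 1.0×10^-14 / 1.5 × 10^-5 = 6.67 × 10^-10
From the ICE table, Kb = [OH-]²/(0.239 − [OH-]) = 6.67 × 10^-10.
Assume [OH-] ≪ 0.239: [OH-] ≈ √(6.67 × 10^-10 × 0.239) = 1.26 × 10^-5 M
([OH-]/C₀ = 0.0053% < 5%, so the approximation holds.)
pOH = 4.90, so pH = 14.00 − pOH = 9.10

pH = 9.10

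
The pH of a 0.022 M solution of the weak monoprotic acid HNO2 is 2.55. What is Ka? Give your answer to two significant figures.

Ka = 4.1 × 10^-4

[H+] = 10^(-2.55) = 2.82 × 10^-3 M
At equilibrium [HA] = 0.022 − 2.82 × 10^-3 = 1.92 × 10^-2 M
Ka = [H+][A-]/[HA] = (2.82 × 10^-3)² / 1.92 × 10^-2 = 4.1 × 10^-4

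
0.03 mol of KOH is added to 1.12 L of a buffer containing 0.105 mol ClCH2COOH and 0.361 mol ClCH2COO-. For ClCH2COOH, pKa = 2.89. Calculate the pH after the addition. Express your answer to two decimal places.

OH- converts ClCH2COOH to ClCH2COO-: ClCH2COOH → 0.075 mol, ClCH2COO- → 0.391 mol.
Henderson–Hasselbalch with mole ratio 0.391/0.075: pH = 2.89 + (+0.717)

pH = 3.61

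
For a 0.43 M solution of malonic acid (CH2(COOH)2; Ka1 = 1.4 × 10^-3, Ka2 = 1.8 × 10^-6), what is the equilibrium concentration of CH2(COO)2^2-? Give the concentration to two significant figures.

First ionization gives [H+] ≈ [CH2(COOH)COO-] = 2.38 × 10^-2 M.
Second step: Ka2 = [H+][CH2(COO)2^2-]/[CH2(COOH)COO-] ≈ [CH2(COO)2^2-] (since [H+] ≈ [CH2(COOH)COO-]).
So [CH2(COO)2^2-] ≈ Ka2.

1.8 × 10^-6 M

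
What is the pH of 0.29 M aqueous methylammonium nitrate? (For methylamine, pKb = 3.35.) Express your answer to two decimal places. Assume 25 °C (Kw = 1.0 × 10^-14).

CH3NH3+ is the conjugate acid of the weak base CH3NH2.
Kb = 10^(−3.35) = 4.47 × 10^-4
Ka = Kw/Kb = 1.0×10^-14 / 4.47 × 10^-4 = 2.24 × 10^-11
Let x = [H+] at equilibrium. Ka = x²/(0.29 − x).
Neglecting x in the denominator: x = √(2.24 × 10^-11 × 0.29) = 2.55 × 10^-6 M
(x/C₀ = 0.00088% < 5%, so the approximation holds.)
pH = −log(2.55 × 10^-6) = 5.59

pH = 5.59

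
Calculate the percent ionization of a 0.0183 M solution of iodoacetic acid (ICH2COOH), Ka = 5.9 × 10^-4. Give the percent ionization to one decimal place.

ICH2COOH ⇌ ICH2COO- + H+; let x = [H+] at equilibrium.
Solve x² + 0.00059x − 1.08e-05 = 0 → x = 3.00 × 10^-3 M
Fraction ionized = 3.00 × 10^-3 / 0.0183 = 0.1639 → 16.4%

16.4%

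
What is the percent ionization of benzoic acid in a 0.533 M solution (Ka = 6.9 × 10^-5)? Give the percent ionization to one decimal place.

C6H5COOH ⇌ C6H5COO- + H+; let x = [H+] at equilibrium.
x ≈ √(Ka·C₀) = √(6.9 × 10^-5 × 0.533) = 6.06 × 10^-3 M
Fraction ionized = 6.06 × 10^-3 / 0.533 = 0.0114 → 1.1%

1.1%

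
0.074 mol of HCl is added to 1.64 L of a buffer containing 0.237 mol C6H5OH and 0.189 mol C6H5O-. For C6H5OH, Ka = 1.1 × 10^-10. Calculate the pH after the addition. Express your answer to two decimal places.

pH = 9.53

After neutralization: n(C6H5OH) = 0.311 mol, n(C6H5O-) = 0.115 mol.
pKa = −log(1.1 × 10^-10) = 9.959
pH = pKa + log(n_C6H5O-/n_C6H5OH) = 9.959 + log(0.115/0.311) = 9.959 + (-0.432)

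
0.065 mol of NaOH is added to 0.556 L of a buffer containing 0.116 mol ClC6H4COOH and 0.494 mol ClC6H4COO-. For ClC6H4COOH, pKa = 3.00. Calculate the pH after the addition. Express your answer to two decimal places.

pH = 4.04

After neutralization: n(ClC6H4COOH) = 0.051 mol, n(ClC6H4COO-) = 0.559 mol.
pH = pKa + log([A⁻]/[HA]) = 3.00 + log(0.559/0.051) = 3.00 +1.040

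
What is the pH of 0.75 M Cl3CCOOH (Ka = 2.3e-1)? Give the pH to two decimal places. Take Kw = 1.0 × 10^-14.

Cl3CCOOH ⇌ Cl3CCOO- + H+
From the ICE table, Ka = [H+]²/(0.75 − [H+]) = 2.3 × 10^-1.
[H+] is not negligible relative to C₀; solve [H+]² + 0.23·[H+] − 0.173 = 0.
[H+] = [−0.23 + √(0.23² + 0.69)]/2 = 3.16 × 10^-1 M
pH = −log(3.16 × 10^-1) = 0.50

pH = 0.50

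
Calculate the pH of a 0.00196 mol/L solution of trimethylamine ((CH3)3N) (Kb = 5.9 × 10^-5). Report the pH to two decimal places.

pH = 10.49

(CH3)3N + H2O ⇌ (CH3)3NH+ + OH-
From the ICE table, Kb = x²/(0.00196 − x) = 5.9 × 10^-5.
The 5% rule fails; solving x² + Kb·x − Kb·C₀ = 0 exactly:
x = (−Kb + √(Kb² + 4·Kb·C₀))/2 = 3.12 × 10^-4 M
pOH = −log(3.12 × 10^-4) = 3.51; pH = 14.00 − 3.51 = 10.49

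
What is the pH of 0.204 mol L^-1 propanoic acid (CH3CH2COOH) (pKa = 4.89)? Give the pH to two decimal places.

CH3CH2COOH ⇌ CH3CH2COO- + H+
Ka = 10^(−4.89) = 1.29 × 10^-5
Let x = [H+] at equilibrium. Ka = x²/(0.204 − x).
Assume x ≪ 0.204: x ≈ √(1.29 × 10^-5 × 0.204) = 1.62 × 10^-3 M
(x/C₀ = 0.8% < 5%, so the approximation holds.)
pH = −log(1.62 × 10^-3) = 2.79

pH = 2.79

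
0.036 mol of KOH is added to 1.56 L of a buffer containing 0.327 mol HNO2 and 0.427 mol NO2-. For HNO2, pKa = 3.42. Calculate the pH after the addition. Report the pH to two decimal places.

pH = 3.62

After neutralization: n(HNO2) = 0.291 mol, n(NO2-) = 0.463 mol.
pH = pKa + log(n_NO2-/n_HNO2) = 3.42 + log(0.463/0.291) = 3.42 + (+0.202)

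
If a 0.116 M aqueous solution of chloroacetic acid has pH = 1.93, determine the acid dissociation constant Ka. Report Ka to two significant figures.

[H+] = 10^(-1.93) = 1.17 × 10^-2 M
At equilibrium [HA] = 0.116 − 1.17 × 10^-2 = 1.04 × 10^-1 M
Ka = [H+][A-]/[HA] = (1.17 × 10^-2)² / 1.04 × 10^-1 = 1.3 × 10^-3

Ka = 1.3 × 10^-3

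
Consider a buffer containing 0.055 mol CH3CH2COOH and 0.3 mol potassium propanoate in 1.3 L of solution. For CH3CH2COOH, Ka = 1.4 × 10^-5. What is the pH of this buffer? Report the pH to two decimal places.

pKa = −log(1.4 × 10^-5) = 4.854
pH = pKa + log([A⁻]/[HA]) = 4.854 + log(0.3/0.055)
pH = 4.854 + (+0.737) = 5.59

pH = 5.59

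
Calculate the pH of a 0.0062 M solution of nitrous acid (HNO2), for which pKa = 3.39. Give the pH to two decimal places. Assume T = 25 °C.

pH = 2.85

HNO2 ⇌ NO2- + H+
Ka = 10^(−3.39) = 4.07 × 10^-4
From the ICE table, Ka = [H+]²/(0.0062 − [H+]) = 4.07 × 10^-4.
Here C₀/Ka ≈ 15.2, so the small-[H+] approximation fails. Use the quadratic:
[H+] = (−Ka + √(Ka² + 4·Ka·C₀))/2 = 1.40 × 10^-3 M
pH = −log(1.40 × 10^-3) = 2.85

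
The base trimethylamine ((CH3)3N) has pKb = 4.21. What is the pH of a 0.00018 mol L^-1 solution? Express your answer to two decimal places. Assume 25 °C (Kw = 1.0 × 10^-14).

(CH3)3N + H2O ⇌ (CH3)3NH+ + OH-
Kb = 10^(−4.21) = 6.17 × 10^-5
From the ICE table, Kb = [OH-]²/(0.00018 − [OH-]) = 6.17 × 10^-5.
The 5% rule fails; solving [OH-]² + Kb·[OH-] − Kb·C₀ = 0 exactly:
[OH-] = (−Kb + √(Kb² + 4·Kb·C₀))/2 = 7.90 × 10^-5 M
pOH = −log(7.90 × 10^-5) = 4.10; pH = 14.00 − 4.10 = 9.90

pH = 9.90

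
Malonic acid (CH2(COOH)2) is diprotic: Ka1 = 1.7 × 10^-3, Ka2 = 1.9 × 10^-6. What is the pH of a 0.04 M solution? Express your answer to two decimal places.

pH = 2.13

Ka1 ≫ Ka2, so treat the first dissociation as the only significant source of H+.
Ka1 = x²/(0.04 − x) = 1.7 × 10^-3
Solving the quadratic: x = (−Ka1 + √(Ka1² + 4·Ka1·C₀))/2 = 7.44 × 10^-3 M
pH = −log(7.44 × 10^-3) = 2.13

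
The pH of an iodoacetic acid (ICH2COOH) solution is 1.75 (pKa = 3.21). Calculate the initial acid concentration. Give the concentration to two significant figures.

C₀ = 5.3 × 10^-1 M

[H+] = 10^(-1.75) = 1.78 × 10^-2 M = x
Ka = 10^(−3.21) = 6.17 × 10^-4
Ka = x²/(C₀ − x) ⇒ C₀ = x + x²/Ka
C₀ = 1.78 × 10^-2 + (1.78 × 10^-2)²/(6.17 × 10^-4) = 5.31 × 10^-1 M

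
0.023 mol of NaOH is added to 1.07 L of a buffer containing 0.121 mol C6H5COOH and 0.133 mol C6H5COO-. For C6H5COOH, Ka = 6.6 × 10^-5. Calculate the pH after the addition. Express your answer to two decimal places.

pH = 4.38

OH- converts C6H5COOH to C6H5COO-: C6H5COOH → 0.098 mol, C6H5COO- → 0.156 mol.
pKa = −log(6.6 × 10^-5) = 4.180
Henderson–Hasselbalch with mole ratio 0.156/0.098: pH = 4.180 + (+0.202)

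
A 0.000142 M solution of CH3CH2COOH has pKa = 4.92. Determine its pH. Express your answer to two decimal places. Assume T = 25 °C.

CH3CH2COOH ⇌ CH3CH2COO- + H+
Ka = 10^(−4.92) = 1.20 × 10^-5
From the ICE table, Ka = [H+]²/(0.000142 − [H+]) = 1.20 × 10^-5.
[H+] is not negligible relative to C₀; solve [H+]² + 1.2e-05·[H+] − 1.7e-09 = 0.
[H+] = (−Ka + √(Ka² + 4·Ka·C₀))/2 = 3.57 × 10^-5 M
pH = −log[H+] = −log(3.57 × 10^-5) = 4.45

pH = 4.45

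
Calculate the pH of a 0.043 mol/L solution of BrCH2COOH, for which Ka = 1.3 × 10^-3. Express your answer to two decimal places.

BrCH2COOH ⇌ BrCH2COO- + H+
Let x = [H+] at equilibrium. Ka = x²/(0.043 − x).
The 5% rule fails; solving x² + Ka·x − Ka·C₀ = 0 exactly:
x = [−0.0013 + √(0.0013² + 0.000224)]/2 = 6.85 × 10^-3 M
pH = −log[H+] = −log(6.85 × 10^-3) = 2.16

pH = 2.16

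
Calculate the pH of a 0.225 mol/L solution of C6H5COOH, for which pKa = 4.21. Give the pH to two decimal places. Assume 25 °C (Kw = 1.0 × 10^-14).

pH = 2.43

C6H5COOH ⇌ C6H5COO- + H+
Ka = 10^(−4.21) = 6.17 × 10^-5
From the ICE table, Ka = [H+]²/(0.225 − [H+]) = 6.17 × 10^-5.
Assume [H+] ≪ 0.225: [H+] ≈ √(6.17 × 10^-5 × 0.225) = 3.73 × 10^-3 M
([H+]/C₀ = 1.7% < 5%, so the approximation holds.)
pH = −log(3.73 × 10^-3) = 2.43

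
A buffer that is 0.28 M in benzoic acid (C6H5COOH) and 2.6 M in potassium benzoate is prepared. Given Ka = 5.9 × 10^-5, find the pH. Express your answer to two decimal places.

pH = 5.20

pKa = −log(5.9 × 10^-5) = 4.229
Henderson–Hasselbalch: pH = pKa + log([C6H5COO-]/[C6H5COOH]) = 4.229 + log(2.6/0.28)
pH = 4.229 + (+0.968) = 5.20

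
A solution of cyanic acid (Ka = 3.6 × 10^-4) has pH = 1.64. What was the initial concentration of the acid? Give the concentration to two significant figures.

[H+] = 10^(-1.64) = 2.29 × 10^-2 M = x
Ka = x²/(C₀ − x) ⇒ C₀ = x + x²/Ka
C₀ = 2.29 × 10^-2 + (2.29 × 10^-2)²/(3.6 × 10^-4) = 1.48 M

C₀ = 1.5 M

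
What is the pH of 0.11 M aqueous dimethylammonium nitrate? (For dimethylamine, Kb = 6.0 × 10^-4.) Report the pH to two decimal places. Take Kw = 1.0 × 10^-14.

pH = 5.87

(CH3)2NH2+ is the conjugate acid of the weak base (CH3)2NH.
Ka = Kw/Kb = 1.0×10^-14 / 6.0 × 10^-4 = 1.67 × 10^-11
Let x = [H+] at equilibrium. Ka = x²/(0.11 − x).
Since Ka ≪ C₀, x ≈ √(Ka·C₀) = 1.36 × 10^-6 M.
Check: 0.0012% ionized — well under 5%, approximation valid.
pH = −log[H+] = −log(1.36 × 10^-6) = 5.87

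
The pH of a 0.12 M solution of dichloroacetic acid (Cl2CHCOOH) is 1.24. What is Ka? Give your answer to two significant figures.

Ka = 5.3 × 10^-2

[H+] = 10^(-1.24) = 5.75 × 10^-2 M
At equilibrium [HA] = 0.12 − 5.75 × 10^-2 = 6.25 × 10^-2 M
Ka = [H+][A-]/[HA] = (5.75 × 10^-2)² / 6.25 × 10^-2 = 5.3 × 10^-2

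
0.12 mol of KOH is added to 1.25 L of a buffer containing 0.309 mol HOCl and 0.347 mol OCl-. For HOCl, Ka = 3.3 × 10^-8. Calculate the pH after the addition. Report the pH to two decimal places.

pH = 7.87

OH- converts HOCl to OCl-: HOCl → 0.189 mol, OCl- → 0.467 mol.
pKa = −log(3.3 × 10^-8) = 7.481
pH = pKa + log(n_OCl-/n_HOCl) = 7.481 + log(0.467/0.189) = 7.481 + (+0.393)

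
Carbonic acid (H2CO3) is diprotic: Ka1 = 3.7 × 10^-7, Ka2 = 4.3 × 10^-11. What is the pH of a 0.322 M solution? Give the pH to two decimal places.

pH = 3.46

Since Ka1 ≫ Ka2, the first ionization dominates [H+].
Ka1 = x²/(0.322 − x) = 3.7 × 10^-7
x ≈ √(3.7 × 10^-7 × 0.322) = 3.45 × 10^-4 M
pH = −log(3.45 × 10^-4) = 3.46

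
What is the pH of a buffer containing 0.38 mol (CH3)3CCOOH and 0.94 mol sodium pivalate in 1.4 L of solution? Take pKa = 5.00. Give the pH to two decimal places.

pH = 5.39

Henderson–Hasselbalch: pH = pKa + log([(CH3)3CCOO-]/[(CH3)3CCOOH]) = 5.00 + log(0.94/0.38)
pH = 5.00 + (+0.393) = 5.39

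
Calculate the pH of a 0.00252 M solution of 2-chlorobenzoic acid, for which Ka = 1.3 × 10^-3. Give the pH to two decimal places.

pH = 2.90

ClC6H4COOH ⇌ ClC6H4COO- + H+
Ka = [H+]²/(0.00252 − [H+]) = 1.3 × 10^-3
[H+] is not negligible relative to C₀; solve [H+]² + 0.0013·[H+] − 3.28e-06 = 0.
[H+] = [−0.0013 + √(0.0013² + 1.31e-05)]/2 = 1.27 × 10^-3 M
pH = −log(1.27 × 10^-3) = 2.90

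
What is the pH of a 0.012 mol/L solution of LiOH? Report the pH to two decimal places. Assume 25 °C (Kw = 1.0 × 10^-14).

pH = 12.08

LiOH is a strong base; [OH-] = 0.012 M.
pOH = -log(0.012) = 1.92
pH = 14.00 - 1.92 = 12.08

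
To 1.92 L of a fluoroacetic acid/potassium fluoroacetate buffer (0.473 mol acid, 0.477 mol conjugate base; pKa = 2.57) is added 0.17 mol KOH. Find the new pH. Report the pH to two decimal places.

pH = 2.90

After neutralization: n(FCH2COOH) = 0.303 mol, n(FCH2COO-) = 0.647 mol.
Henderson–Hasselbalch with mole ratio 0.647/0.303: pH = 2.57 + (+0.329)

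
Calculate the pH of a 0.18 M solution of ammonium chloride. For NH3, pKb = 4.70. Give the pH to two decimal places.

NH4+ is the conjugate acid of the weak base NH3.
Kb = 10^(−4.70) = 2.00 × 10^-5
Ka = Kw/Kb = 1.0×10^-14 / 2.00 × 10^-5 = 5.00 × 10^-10
Let x = [H+] at equilibrium. Ka = x²/(0.18 − x).
Assume x ≪ 0.18: x ≈ √(5.00 × 10^-10 × 0.18) = 9.49 × 10^-6 M
Check: 0.0053% ionized — well under 5%, approximation valid.
pH = −log[H+] = −log(9.49 × 10^-6) = 5.02

pH = 5.02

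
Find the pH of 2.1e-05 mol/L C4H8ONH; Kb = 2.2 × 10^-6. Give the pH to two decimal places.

pH = 8.76

C4H8ONH + H2O ⇌ C4H8ONH2+ + OH-
Kb = [OH-]²/(2.1e-05 − [OH-]) = 2.2 × 10^-6
The 5% rule fails; solving [OH-]² + Kb·[OH-] − Kb·C₀ = 0 exactly:
[OH-] = [−2.2e-06 + √(2.2e-06² + 1.85e-10)]/2 = 5.79 × 10^-6 M
pOH = −log(5.79 × 10^-6) = 5.24; pH = 14.00 − 5.24 = 8.76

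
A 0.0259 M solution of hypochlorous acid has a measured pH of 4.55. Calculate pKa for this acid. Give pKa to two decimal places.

[H+] = 10^(-4.55) = 2.82 × 10^-5 M
At equilibrium [HA] = 0.0259 − 2.82 × 10^-5 = 2.59 × 10^-2 M
Ka = [H+][A-]/[HA] = (2.82 × 10^-5)² / 2.59 × 10^-2 = 3.07 × 10^-8
pKa = -log(3.07 × 10^-8) = 7.51

pKa = 7.51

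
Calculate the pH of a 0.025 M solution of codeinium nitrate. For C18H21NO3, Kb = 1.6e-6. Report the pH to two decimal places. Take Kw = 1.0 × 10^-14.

pH = 4.90

C18H22NO3+ is the conjugate acid of the weak base C18H21NO3.
Ka = Kw/Kb = 1.0×10^-14 / 1.6 × 10^-6 = 6.25 × 10^-9
From the ICE table, Ka = x²/(0.025 − x) = 6.25 × 10^-9.
Neglecting x in the denominator: x = √(6.25 × 10^-9 × 0.025) = 1.25 × 10^-5 M
Check: 0.05% ionized — well under 5%, approximation valid.
pH = −log(1.25 × 10^-5) = 4.90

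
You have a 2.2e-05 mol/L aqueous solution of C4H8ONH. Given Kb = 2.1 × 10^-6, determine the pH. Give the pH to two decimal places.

C4H8ONH + H2O ⇌ C4H8ONH2+ + OH-
Kb = x²/(2.2e-05 − x) = 2.1 × 10^-6
x is not negligible relative to C₀; solve x² + 2.1e-06·x − 4.62e-11 = 0.
x = [−2.1e-06 + √(2.1e-06² + 1.85e-10)]/2 = 5.83 × 10^-6 M
pOH = −log(5.83 × 10^-6) = 5.23; pH = 14.00 − 5.23 = 8.77

pH = 8.77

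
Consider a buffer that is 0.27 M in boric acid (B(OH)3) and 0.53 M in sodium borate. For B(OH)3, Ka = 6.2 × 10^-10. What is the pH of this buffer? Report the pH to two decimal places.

pH = 9.50

pKa = −log(6.2 × 10^-10) = 9.208
pH = pKa + log([A⁻]/[HA]) = 9.208 + log(0.53/0.27)
pH = 9.208 + (+0.293) = 9.50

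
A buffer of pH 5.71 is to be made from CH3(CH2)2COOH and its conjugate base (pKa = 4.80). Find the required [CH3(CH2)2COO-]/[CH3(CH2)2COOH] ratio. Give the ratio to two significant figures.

pH = pKa + log(r) ⇒ log(r) = 5.71 − 4.80 = +0.91
r = [CH3(CH2)2COO-]/[CH3(CH2)2COOH] = 10^(+0.91) = 8.13

ratio = 8.1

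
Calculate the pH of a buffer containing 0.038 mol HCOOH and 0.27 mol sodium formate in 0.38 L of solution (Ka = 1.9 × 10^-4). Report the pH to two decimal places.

pH = 4.57

pKa = −log(1.9 × 10^-4) = 3.721
pH = pKa + log([A⁻]/[HA]) = 3.721 + log(0.27/0.038)
pH = 3.721 + (+0.852) = 4.57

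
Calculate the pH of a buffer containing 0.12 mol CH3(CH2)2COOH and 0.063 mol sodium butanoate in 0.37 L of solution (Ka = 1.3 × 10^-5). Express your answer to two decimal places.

pH = 4.61

pKa = −log(1.3 × 10^-5) = 4.886
Henderson–Hasselbalch: pH = pKa + log([CH3(CH2)2COO-]/[CH3(CH2)2COOH]) = 4.886 + log(0.063/0.12)
pH = 4.886 + (-0.280) = 4.61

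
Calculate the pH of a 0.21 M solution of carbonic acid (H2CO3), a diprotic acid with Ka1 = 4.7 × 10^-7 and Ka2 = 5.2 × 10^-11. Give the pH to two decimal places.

pH = 3.50

Since Ka1 ≫ Ka2, the first ionization dominates [H+].
Ka1 = x²/(0.21 − x) = 4.7 × 10^-7
x ≈ √(4.7 × 10^-7 × 0.21) = 3.14 × 10^-4 M
pH = −log(3.14 × 10^-4) = 3.50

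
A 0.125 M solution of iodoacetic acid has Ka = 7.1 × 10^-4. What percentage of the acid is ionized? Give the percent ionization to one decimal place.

7.3%

ICH2COOH ⇌ ICH2COO- + H+; let x = [H+] at equilibrium.
Ka = x²/(C₀ − x); solving the quadratic gives x = 9.07 × 10^-3 M.
% ionization = x/C₀ × 100% = 9.07 × 10^-3/0.125 × 100% = 7.3%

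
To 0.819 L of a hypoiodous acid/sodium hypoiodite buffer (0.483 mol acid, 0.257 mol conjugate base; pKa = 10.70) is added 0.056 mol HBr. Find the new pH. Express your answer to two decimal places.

Added H+ converts OI- to HOI: HOI → 0.539 mol, OI- → 0.201 mol.
pH = pKa + log([A⁻]/[HA]) = 10.70 + log(0.201/0.539) = 10.70 -0.428

pH = 10.27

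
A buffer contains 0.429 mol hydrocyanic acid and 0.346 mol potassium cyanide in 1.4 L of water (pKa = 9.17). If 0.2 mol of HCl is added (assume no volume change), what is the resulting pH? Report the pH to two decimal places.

Added H+ converts CN- to HCN: HCN → 0.629 mol, CN- → 0.146 mol.
pH = pKa + log(n_CN-/n_HCN) = 9.17 + log(0.146/0.629) = 9.17 + (-0.634)

pH = 8.54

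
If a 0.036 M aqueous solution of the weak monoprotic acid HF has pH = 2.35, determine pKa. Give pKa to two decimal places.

[H+] = 10^(-2.35) = 4.47 × 10^-3 M
At equilibrium [HA] = 0.036 − 4.47 × 10^-3 = 3.15 × 10^-2 M
Ka = [H+][A-]/[HA] = (4.47 × 10^-3)² / 3.15 × 10^-2 = 6.34 × 10^-4
pKa = -log(6.34 × 10^-4) = 3.20

pKa = 3.20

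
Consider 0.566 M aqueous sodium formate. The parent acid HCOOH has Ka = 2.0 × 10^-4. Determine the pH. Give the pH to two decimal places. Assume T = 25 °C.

pH = 8.73

HCOO- is the conjugate base of the weak acid HCOOH.
Kb = Kw/Ka = 1.0×10^-14 / 2.0 × 10^-4 = 5.00 × 10^-11
From the ICE table, Kb = x²/(0.566 − x) = 5.00 × 10^-11.
Assume x ≪ 0.566: x ≈ √(5.00 × 10^-11 × 0.566) = 5.32 × 10^-6 M
Check: 0.00094% ionized — well under 5%, approximation valid.
pOH = 5.27, so pH = 14.00 − pOH = 8.73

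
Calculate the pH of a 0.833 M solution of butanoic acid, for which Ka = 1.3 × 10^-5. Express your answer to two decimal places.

CH3(CH2)2COOH ⇌ CH3(CH2)2COO- + H+
From the ICE table, Ka = x²/(0.833 − x) = 1.3 × 10^-5.
Neglecting x in the denominator: x = √(1.3 × 10^-5 × 0.833) = 3.29 × 10^-3 M
pH = −log[H+] = −log(3.29 × 10^-3) = 2.48

pH = 2.48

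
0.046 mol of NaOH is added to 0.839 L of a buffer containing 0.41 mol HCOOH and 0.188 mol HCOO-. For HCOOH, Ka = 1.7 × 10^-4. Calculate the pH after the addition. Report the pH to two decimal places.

pH = 3.58

After neutralization: n(HCOOH) = 0.364 mol, n(HCOO-) = 0.234 mol.
pKa = −log(1.7 × 10^-4) = 3.770
pH = pKa + log(n_HCOO-/n_HCOOH) = 3.770 + log(0.234/0.364) = 3.770 + (-0.192)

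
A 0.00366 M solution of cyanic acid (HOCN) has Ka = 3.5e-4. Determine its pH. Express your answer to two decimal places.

HOCN ⇌ OCN- + H+
Ka = [H+]²/(0.00366 − [H+]) = 3.5 × 10^-4
The 5% rule fails; solving [H+]² + Ka·[H+] − Ka·C₀ = 0 exactly:
[H+] = (−Ka + √(Ka² + 4·Ka·C₀))/2 = 9.70 × 10^-4 M
pH = −log(9.70 × 10^-4) = 3.01

pH = 3.01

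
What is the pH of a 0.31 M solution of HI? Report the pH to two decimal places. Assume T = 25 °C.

HI is a strong acid and dissociates completely, so [H+] = 0.31 M.
pH = -log(0.31) = 0.51

pH = 0.51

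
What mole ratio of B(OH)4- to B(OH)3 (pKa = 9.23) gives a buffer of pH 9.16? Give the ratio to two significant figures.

ratio = 0.85

pH = pKa + log(r) ⇒ log(r) = 9.16 − 9.23 = -0.07
r = [B(OH)4-]/[B(OH)3] = 10^(-0.07) = 0.851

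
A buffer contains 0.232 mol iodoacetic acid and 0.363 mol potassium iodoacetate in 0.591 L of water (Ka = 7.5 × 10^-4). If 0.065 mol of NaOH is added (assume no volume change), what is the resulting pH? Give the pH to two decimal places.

OH- converts ICH2COOH to ICH2COO-: ICH2COOH → 0.167 mol, ICH2COO- → 0.428 mol.
pKa = −log(7.5 × 10^-4) = 3.125
pH = pKa + log(n_ICH2COO-/n_ICH2COOH) = 3.125 + log(0.428/0.167) = 3.125 + (+0.409)

pH = 3.53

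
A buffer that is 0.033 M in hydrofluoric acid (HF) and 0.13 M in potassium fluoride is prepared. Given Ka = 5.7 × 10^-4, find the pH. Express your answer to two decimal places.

pKa = −log(5.7 × 10^-4) = 3.244
Henderson–Hasselbalch: pH = pKa + log([F-]/[HF]) = 3.244 + log(0.13/0.033)
pH = 3.244 + (+0.595) = 3.84

pH = 3.84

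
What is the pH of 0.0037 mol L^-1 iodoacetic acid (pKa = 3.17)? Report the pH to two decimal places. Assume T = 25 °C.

ICH2COOH ⇌ ICH2COO- + H+
Ka = 10^(−3.17) = 6.76 × 10^-4
From the ICE table, Ka = [H+]²/(0.0037 − [H+]) = 6.76 × 10^-4.
Here C₀/Ka ≈ 5.47, so the small-[H+] approximation fails. Use the quadratic:
[H+] = [−0.000676 + √(0.000676² + 1e-05)]/2 = 1.28 × 10^-3 M
pH = −log[H+] = −log(1.28 × 10^-3) = 2.89

pH = 2.89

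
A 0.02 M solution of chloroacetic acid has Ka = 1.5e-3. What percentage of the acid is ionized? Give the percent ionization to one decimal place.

23.9%

ClCH2COOH ⇌ ClCH2COO- + H+; let x = [H+] at equilibrium.
Solve x² + 0.0015x − 3e-05 = 0 → x = 4.78 × 10^-3 M
Fraction ionized = 4.78 × 10^-3 / 0.02 = 0.2390 → 23.9%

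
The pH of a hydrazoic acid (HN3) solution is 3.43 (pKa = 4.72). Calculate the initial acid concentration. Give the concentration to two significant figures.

[H+] = 10^(-3.43) = 3.72 × 10^-4 M = x
Ka = 10^(−4.72) = 1.91 × 10^-5
Ka = x²/(C₀ − x) ⇒ C₀ = x + x²/Ka
C₀ = 3.72 × 10^-4 + (3.72 × 10^-4)²/(1.91 × 10^-5) = 7.62 × 10^-3 M

C₀ = 7.6 × 10^-3 M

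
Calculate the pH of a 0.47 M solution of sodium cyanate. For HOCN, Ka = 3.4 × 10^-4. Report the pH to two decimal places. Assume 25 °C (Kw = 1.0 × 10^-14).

OCN- is the conjugate base of the weak acid HOCN.
Kb = Kw/Ka = 1.0×10^-14 / 3.4 × 10^-4 = 2.94 × 10^-11
From the ICE table, Kb = x²/(0.47 − x) = 2.94 × 10^-11.
Assume x ≪ 0.47: x ≈ √(2.94 × 10^-11 × 0.47) = 3.72 × 10^-6 M
pOH = −log(3.72 × 10^-6) = 5.43; pH = 14.00 − 5.43 = 8.57

pH = 8.57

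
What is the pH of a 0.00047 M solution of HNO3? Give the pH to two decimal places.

pH = 3.33

HNO3 is a strong acid and dissociates completely, so [H+] = 0.00047 M.
pH = -log(0.00047) = 3.33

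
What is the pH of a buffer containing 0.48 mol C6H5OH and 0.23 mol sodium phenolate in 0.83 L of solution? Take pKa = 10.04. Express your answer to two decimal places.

pH = 9.72

pH = pKa + log([A⁻]/[HA]) = 10.04 + log(0.23/0.48)
pH = 10.04 + (-0.320) = 9.72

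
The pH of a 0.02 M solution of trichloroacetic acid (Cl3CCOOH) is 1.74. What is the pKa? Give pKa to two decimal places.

pKa = 0.74

[H+] = 10^(-1.74) = 1.82 × 10^-2 M
At equilibrium [HA] = 0.02 − 1.82 × 10^-2 = 1.80 × 10^-3 M
Ka = [H+][A-]/[HA] = (1.82 × 10^-2)² / 1.80 × 10^-3 = 1.84 × 10^-1
pKa = -log(1.84 × 10^-1) = 0.74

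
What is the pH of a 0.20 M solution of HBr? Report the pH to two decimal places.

pH = 0.70

HBr is a strong acid and dissociates completely, so [H+] = 0.20 M.
pH = -log(0.2) = 0.70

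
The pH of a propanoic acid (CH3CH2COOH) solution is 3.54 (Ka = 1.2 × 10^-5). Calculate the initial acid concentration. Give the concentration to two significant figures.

C₀ = 7.2 × 10^-3 M

[H+] = 10^(-3.54) = 2.88 × 10^-4 M = x
Ka = x²/(C₀ − x) ⇒ C₀ = x + x²/Ka
C₀ = 2.88 × 10^-4 + (2.88 × 10^-4)²/(1.2 × 10^-5) = 7.20 × 10^-3 M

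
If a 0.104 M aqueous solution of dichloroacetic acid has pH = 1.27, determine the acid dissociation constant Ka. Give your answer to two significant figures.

Ka = 5.7 × 10^-2

[H+] = 10^(-1.27) = 5.37 × 10^-2 M
At equilibrium [HA] = 0.104 − 5.37 × 10^-2 = 5.03 × 10^-2 M
Ka = [H+][A-]/[HA] = (5.37 × 10^-2)² / 5.03 × 10^-2 = 5.7 × 10^-2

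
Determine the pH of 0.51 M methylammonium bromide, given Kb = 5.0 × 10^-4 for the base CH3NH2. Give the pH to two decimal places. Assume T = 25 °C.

pH = 5.50

CH3NH3+ is the conjugate acid of the weak base CH3NH2.
Ka = Kw/Kb = 1.0×10^-14 / 5.0 × 10^-4 = 2.00 × 10^-11
From the ICE table, Ka = x²/(0.51 − x) = 2.00 × 10^-11.
Assume x ≪ 0.51: x ≈ √(2.00 × 10^-11 × 0.51) = 3.19 × 10^-6 M
Check: 0.00063% ionized — well under 5%, approximation valid.
pH = −log[H+] = −log(3.19 × 10^-6) = 5.50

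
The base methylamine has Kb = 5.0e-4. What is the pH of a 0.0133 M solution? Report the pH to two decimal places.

CH3NH2 + H2O ⇌ CH3NH3+ + OH-
Kb = x²/(0.0133 − x) = 5.0 × 10^-4
The 5% rule fails; solving x² + Kb·x − Kb·C₀ = 0 exactly:
x = (−Kb + √(Kb² + 4·Kb·C₀))/2 = 2.34 × 10^-3 M
pOH = −log(2.34 × 10^-3) = 2.63; pH = 14.00 − 2.63 = 11.37

pH = 11.37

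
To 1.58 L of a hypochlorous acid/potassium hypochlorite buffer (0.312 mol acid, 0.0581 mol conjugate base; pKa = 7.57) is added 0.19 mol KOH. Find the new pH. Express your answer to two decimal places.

pH = 7.88

After neutralization: n(HOCl) = 0.122 mol, n(OCl-) = 0.248 mol.
Henderson–Hasselbalch with mole ratio 0.248/0.122: pH = 7.57 + (+0.308)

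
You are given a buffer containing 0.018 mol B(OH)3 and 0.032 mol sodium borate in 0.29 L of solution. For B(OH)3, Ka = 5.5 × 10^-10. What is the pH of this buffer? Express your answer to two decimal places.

pH = 9.51

pKa = −log(5.5 × 10^-10) = 9.260
pH = pKa + log([A⁻]/[HA]) = 9.260 + log(0.032/0.018)
pH = 9.260 + (+0.250) = 9.51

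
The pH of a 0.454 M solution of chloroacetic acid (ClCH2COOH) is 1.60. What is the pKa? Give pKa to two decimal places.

[H+] = 10^(-1.60) = 2.51 × 10^-2 M
At equilibrium [HA] = 0.454 − 2.51 × 10^-2 = 4.29 × 10^-1 M
Ka = [H+][A-]/[HA] = (2.51 × 10^-2)² / 4.29 × 10^-1 = 1.47 × 10^-3
pKa = -log(1.47 × 10^-3) = 2.83

pKa = 2.83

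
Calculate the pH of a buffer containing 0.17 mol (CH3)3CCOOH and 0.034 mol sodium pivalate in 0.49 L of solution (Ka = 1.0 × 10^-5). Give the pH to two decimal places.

pH = 4.30

pKa = −log(1.0 × 10^-5) = 5.000
Using pH = pKa + log([base]/[acid]) with [base]/[acid] = 0.034/0.17:
pH = 5.000 + (-0.699) = 4.30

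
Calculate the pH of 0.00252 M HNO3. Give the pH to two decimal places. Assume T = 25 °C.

HNO3 is a strong acid and dissociates completely, so [H+] = 0.00252 M.
pH = -log(0.00252) = 2.60

pH = 2.60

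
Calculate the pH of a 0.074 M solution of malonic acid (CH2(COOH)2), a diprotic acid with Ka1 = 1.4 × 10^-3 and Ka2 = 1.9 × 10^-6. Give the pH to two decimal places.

pH = 2.02

Since Ka1 ≫ Ka2, the first ionization dominates [H+].
Ka1 = x²/(0.074 − x) = 1.4 × 10^-3
Solving the quadratic: x = (−Ka1 + √(Ka1² + 4·Ka1·C₀))/2 = 9.50 × 10^-3 M
pH = −log(9.50 × 10^-3) = 2.02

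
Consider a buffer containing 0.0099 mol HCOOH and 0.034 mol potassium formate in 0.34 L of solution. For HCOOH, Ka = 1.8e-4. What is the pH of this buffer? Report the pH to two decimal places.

pH = 4.28

pKa = −log(1.8 × 10^-4) = 3.745
pH = pKa + log([A⁻]/[HA]) = 3.745 + log(0.034/0.0099)
pH = 3.745 + (+0.536) = 4.28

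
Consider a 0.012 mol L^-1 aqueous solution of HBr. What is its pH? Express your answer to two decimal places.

HBr is a strong acid and dissociates completely, so [H+] = 0.012 M.
pH = -log(0.012) = 1.92

pH = 1.92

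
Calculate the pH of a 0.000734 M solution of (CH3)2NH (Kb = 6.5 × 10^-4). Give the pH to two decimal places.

pH = 10.64

(CH3)2NH + H2O ⇌ (CH3)2NH2+ + OH-
Let x = [OH-] at equilibrium. Kb = x²/(0.000734 − x).
x is not negligible relative to C₀; solve x² + 0.00065·x − 4.77e-07 = 0.
x = (−Kb + √(Kb² + 4·Kb·C₀))/2 = 4.38 × 10^-4 M
pOH = −log(4.38 × 10^-4) = 3.36; pH = 14.00 − 3.36 = 10.64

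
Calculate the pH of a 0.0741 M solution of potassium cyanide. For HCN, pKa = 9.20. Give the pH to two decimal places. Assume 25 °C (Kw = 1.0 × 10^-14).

pH = 11.03

CN- is the conjugate base of the weak acid HCN.
Ka = 10^(−9.20) = 6.31 × 10^-10
Kb = Kw/Ka = 1.0×10^-14 / 6.31 × 10^-10 = 1.58 × 10^-5
Kb = [OH-]²/(0.0741 − [OH-]) = 1.58 × 10^-5
Assume [OH-] ≪ 0.0741: [OH-] ≈ √(1.58 × 10^-5 × 0.0741) = 1.08 × 10^-3 M
([OH-]/C₀ = 1.5% < 5%, so the approximation holds.)
pOH = 2.97, so pH = 14.00 − pOH = 11.03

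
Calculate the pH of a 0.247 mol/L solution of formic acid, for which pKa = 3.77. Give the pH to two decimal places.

pH = 2.19

HCOOH ⇌ HCOO- + H+
Ka = 10^(−3.77) = 1.70 × 10^-4
From the ICE table, Ka = [H+]²/(0.247 − [H+]) = 1.70 × 10^-4.
Assume [H+] ≪ 0.247: [H+] ≈ √(1.70 × 10^-4 × 0.247) = 6.48 × 10^-3 M
pH = −log(6.48 × 10^-3) = 2.19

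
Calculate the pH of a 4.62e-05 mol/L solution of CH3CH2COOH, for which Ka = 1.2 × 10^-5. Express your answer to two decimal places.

pH = 4.74

CH3CH2COOH ⇌ CH3CH2COO- + H+
From the ICE table, Ka = [H+]²/(4.62e-05 − [H+]) = 1.2 × 10^-5.
The 5% rule fails; solving [H+]² + Ka·[H+] − Ka·C₀ = 0 exactly:
[H+] = [−1.2e-05 + √(1.2e-05² + 2.22e-09)]/2 = 1.83 × 10^-5 M
pH = −log(1.83 × 10^-5) = 4.74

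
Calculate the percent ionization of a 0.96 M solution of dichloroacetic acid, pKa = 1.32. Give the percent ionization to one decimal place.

20.0%

Cl2CHCOOH ⇌ Cl2CHCOO- + H+; let x = [H+] at equilibrium.
Ka = 10^(−1.32) = 4.79 × 10^-2
Solve x² + 0.0479x − 0.046 = 0 → x = 1.92 × 10^-1 M
% ionization = x/C₀ × 100% = 1.92 × 10^-1/0.96 × 100% = 20.0%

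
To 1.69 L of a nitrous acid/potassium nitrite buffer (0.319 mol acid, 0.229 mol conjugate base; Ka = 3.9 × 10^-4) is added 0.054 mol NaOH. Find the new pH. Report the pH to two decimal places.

pH = 3.44

OH- converts HNO2 to NO2-: HNO2 → 0.265 mol, NO2- → 0.283 mol.
pKa = −log(3.9 × 10^-4) = 3.409
pH = pKa + log([A⁻]/[HA]) = 3.409 + log(0.283/0.265) = 3.409 +0.029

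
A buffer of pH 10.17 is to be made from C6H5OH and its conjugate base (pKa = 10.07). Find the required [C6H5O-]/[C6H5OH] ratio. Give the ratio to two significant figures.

ratio = 1.3

pH = pKa + log(r) ⇒ log(r) = 10.17 − 10.07 = +0.10
r = [C6H5O-]/[C6H5OH] = 10^(+0.10) = 1.26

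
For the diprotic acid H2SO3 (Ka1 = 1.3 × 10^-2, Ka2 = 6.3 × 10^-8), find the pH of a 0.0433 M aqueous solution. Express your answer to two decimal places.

pH = 1.74

Ka1 ≫ Ka2, so treat the first dissociation as the only significant source of H+.
Ka1 = x²/(0.0433 − x) = 1.3 × 10^-2
Solving the quadratic: x = (−Ka1 + √(Ka1² + 4·Ka1·C₀))/2 = 1.81 × 10^-2 M
pH = −log(1.81 × 10^-2) = 1.74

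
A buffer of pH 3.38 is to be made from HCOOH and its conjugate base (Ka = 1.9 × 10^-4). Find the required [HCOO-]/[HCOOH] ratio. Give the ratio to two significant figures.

pKa = -log(1.9 × 10^-4) = 3.721
pH = pKa + log(r) ⇒ log(r) = 3.38 − 3.721 = -0.341
r = [HCOO-]/[HCOOH] = 10^(-0.341) = 0.456

ratio = 0.46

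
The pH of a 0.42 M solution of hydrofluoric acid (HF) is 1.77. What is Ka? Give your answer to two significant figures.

[H+] = 10^(-1.77) = 1.70 × 10^-2 M
At equilibrium [HA] = 0.42 − 1.70 × 10^-2 = 4.03 × 10^-1 M
Ka = [H+][A-]/[HA] = (1.70 × 10^-2)² / 4.03 × 10^-1 = 7.2 × 10^-4

Ka = 7.2 × 10^-4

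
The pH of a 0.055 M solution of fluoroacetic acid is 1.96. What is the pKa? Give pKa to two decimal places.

[H+] = 10^(-1.96) = 1.10 × 10^-2 M
At equilibrium [HA] = 0.055 − 1.10 × 10^-2 = 4.40 × 10^-2 M
Ka = [H+][A-]/[HA] = (1.10 × 10^-2)² / 4.40 × 10^-2 = 2.75 × 10^-3
pKa = -log(2.75 × 10^-3) = 2.56

pKa = 2.56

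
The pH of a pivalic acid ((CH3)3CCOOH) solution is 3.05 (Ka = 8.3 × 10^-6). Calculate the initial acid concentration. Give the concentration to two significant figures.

C₀ = 9.7 × 10^-2 M

[H+] = 10^(-3.05) = 8.91 × 10^-4 M = x
Ka = x²/(C₀ − x) ⇒ C₀ = x + x²/Ka
C₀ = 8.91 × 10^-4 + (8.91 × 10^-4)²/(8.3 × 10^-6) = 9.65 × 10^-2 M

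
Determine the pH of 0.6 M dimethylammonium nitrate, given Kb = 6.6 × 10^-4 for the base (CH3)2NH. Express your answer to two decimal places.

(CH3)2NH2+ is the conjugate acid of the weak base (CH3)2NH.
Ka = Kw/Kb = 1.0×10^-14 / 6.6 × 10^-4 = 1.52 × 10^-11
Ka = x²/(0.6 − x) = 1.52 × 10^-11
Neglecting x in the denominator: x = √(1.52 × 10^-11 × 0.6) = 3.02 × 10^-6 M
Check: 0.0005% ionized — well under 5%, approximation valid.
pH = −log(3.02 × 10^-6) = 5.52

pH = 5.52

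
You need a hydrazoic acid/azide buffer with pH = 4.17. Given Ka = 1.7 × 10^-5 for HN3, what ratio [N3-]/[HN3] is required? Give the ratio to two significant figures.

pKa = -log(1.7 × 10^-5) = 4.770
pH = pKa + log(r) ⇒ log(r) = 4.17 − 4.770 = -0.600
r = [N3-]/[HN3] = 10^(-0.600) = 0.251

ratio = 0.25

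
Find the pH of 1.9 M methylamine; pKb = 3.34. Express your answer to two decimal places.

pH = 12.47

CH3NH2 + H2O ⇌ CH3NH3+ + OH-
Kb = 10^(−3.34) = 4.57 × 10^-4
Kb = x²/(1.9 − x) = 4.57 × 10^-4
Neglecting x in the denominator: x = √(4.57 × 10^-4 × 1.9) = 2.95 × 10^-2 M
(x/C₀ = 1.6% < 5%, so the approximation holds.)
pOH = −log(2.95 × 10^-2) = 1.53; pH = 14.00 − 1.53 = 12.47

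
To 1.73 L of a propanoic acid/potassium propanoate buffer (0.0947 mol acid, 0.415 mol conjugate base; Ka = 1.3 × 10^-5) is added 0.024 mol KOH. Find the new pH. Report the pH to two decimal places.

pH = 5.68

OH- converts CH3CH2COOH to CH3CH2COO-: CH3CH2COOH → 0.0707 mol, CH3CH2COO- → 0.439 mol.
pKa = −log(1.3 × 10^-5) = 4.886
pH = pKa + log(n_CH3CH2COO-/n_CH3CH2COOH) = 4.886 + log(0.439/0.0707) = 4.886 + (+0.793)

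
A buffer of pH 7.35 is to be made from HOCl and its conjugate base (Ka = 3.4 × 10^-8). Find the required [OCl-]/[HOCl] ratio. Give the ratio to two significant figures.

pKa = -log(3.4 × 10^-8) = 7.469
pH = pKa + log(r) ⇒ log(r) = 7.35 − 7.469 = -0.119
r = [OCl-]/[HOCl] = 10^(-0.119) = 0.76

ratio = 0.76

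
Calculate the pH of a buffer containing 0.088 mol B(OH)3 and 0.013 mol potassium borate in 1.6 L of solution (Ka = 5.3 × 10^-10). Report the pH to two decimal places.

pH = 8.45

pKa = −log(5.3 × 10^-10) = 9.276
pH = pKa + log([A⁻]/[HA]) = 9.276 + log(0.013/0.088)
pH = 9.276 + (-0.831) = 8.45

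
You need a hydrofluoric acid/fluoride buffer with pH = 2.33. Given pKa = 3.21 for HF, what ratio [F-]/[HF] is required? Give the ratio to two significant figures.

pH = pKa + log(r) ⇒ log(r) = 2.33 − 3.21 = -0.88
r = [F-]/[HF] = 10^(-0.88) = 0.132

ratio = 0.13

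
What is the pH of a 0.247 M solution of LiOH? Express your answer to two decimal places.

LiOH is a strong base; [OH-] = 0.247 M.
pOH = -log(0.247) = 0.61
pH = 14.00 - 0.61 = 13.39

pH = 13.39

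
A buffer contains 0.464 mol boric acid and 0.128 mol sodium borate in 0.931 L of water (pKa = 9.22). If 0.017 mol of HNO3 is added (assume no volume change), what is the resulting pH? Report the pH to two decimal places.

Added H+ converts B(OH)4- to B(OH)3: B(OH)3 → 0.481 mol, B(OH)4- → 0.111 mol.
pH = pKa + log([A⁻]/[HA]) = 9.22 + log(0.111/0.481) = 9.22 -0.637

pH = 8.58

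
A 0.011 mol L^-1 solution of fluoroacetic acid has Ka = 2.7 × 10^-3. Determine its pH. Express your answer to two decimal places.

FCH2COOH ⇌ FCH2COO- + H+
From the ICE table, Ka = [H+]²/(0.011 − [H+]) = 2.7 × 10^-3.
[H+] is not negligible relative to C₀; solve [H+]² + 0.0027·[H+] − 2.97e-05 = 0.
[H+] = [−0.0027 + √(0.0027² + 0.000119)]/2 = 4.26 × 10^-3 M
pH = −log(4.26 × 10^-3) = 2.37

pH = 2.37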